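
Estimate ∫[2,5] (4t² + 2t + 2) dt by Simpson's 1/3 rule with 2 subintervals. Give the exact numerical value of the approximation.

h = (5 − 2)/2 = 1.5.
Nodes t₀,…,t₂ = 2, 3.5, 5.
f(t) = 4t² + 2t + 2: f₀=22, f₁=58, f₂=112.
(h/3)·[f₀ + 4f₁ + f₂] = 0.5·(366) = 183.

183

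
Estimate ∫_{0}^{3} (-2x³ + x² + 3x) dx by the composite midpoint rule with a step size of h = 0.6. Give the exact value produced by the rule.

-17.28

h = (3 − 0)/5 = 0.6.
Midpoints m₁,…,m₅ = 0.3, 0.9, 1.5, 2.1, 2.7.
f(m₁)=0.936, f(m₂)=2.052, f(m₃)=0, f(m₄)=-7.812, f(m₅)=-23.976.
h·[f(m₁) + f(m₂) + f(m₃) + f(m₄) + f(m₅)] = 0.6·(-28.8) = -17.28.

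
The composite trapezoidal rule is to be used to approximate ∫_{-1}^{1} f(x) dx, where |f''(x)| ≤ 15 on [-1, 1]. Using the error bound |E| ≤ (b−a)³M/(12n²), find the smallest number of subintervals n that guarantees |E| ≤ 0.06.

13

Need 120/(12n²) ≤ 0.06.
n² ≥ 120/(12·0.06) = 166.667 ⇒ n ≥ 12.9099, so the smallest n is 13.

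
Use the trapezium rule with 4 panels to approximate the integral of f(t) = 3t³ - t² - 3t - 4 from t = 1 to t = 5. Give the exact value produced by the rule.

h = (5 − 1)/4 = 1.
Nodes t₀,…,t₄ = 1, 2, 3, 4, 5.
f(t) = 3t³ - t² - 3t - 4: f₀=-5, f₁=10, f₂=59, f₃=160, f₄=331.
(h/2)·[f₀ + 2f₁ + 2f₂ + 2f₃ + f₄] = 0.5·(784) = 392.

392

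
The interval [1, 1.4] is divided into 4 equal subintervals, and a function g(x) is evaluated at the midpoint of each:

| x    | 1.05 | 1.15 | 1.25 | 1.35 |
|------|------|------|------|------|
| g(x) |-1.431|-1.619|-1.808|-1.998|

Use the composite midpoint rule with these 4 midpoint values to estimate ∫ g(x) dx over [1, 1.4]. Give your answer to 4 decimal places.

-0.6856

h = 0.1, n = 4.
h·[y(m₁) + y(m₂) + y(m₃) + y(m₄)] = 0.1·(-6.856) = -0.6856.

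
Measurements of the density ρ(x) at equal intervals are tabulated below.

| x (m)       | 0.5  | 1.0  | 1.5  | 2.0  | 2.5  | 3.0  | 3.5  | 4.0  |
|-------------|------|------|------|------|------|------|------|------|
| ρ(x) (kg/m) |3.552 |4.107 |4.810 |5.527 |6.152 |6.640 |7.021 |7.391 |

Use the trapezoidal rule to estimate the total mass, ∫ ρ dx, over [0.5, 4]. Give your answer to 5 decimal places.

19.86425

h = 0.5, n = 7.
(h/2)·[y₀ + 2y₁ + 2y₂ + 2y₃ + 2y₄ + 2y₅ + 2y₆ + y₇] = 0.25·(79.457) = 19.86425.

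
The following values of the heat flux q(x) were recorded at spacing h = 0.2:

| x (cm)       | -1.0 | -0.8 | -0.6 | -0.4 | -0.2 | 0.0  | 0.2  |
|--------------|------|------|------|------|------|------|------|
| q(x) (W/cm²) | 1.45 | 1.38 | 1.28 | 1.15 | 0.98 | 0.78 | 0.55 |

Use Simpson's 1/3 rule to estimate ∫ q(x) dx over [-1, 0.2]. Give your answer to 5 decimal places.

h = 0.2, n = 6.
(h/3)·[y₀ + 4y₁ + 2y₂ + 4y₃ + 2y₄ + 4y₅ + y₆] = 0.066667·(19.76) = 1.31733.

1.31733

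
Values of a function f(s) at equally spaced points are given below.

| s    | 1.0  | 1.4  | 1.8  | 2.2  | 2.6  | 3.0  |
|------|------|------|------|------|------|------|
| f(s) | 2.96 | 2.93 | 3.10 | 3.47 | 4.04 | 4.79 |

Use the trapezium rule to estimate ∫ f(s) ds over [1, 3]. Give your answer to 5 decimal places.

h = 0.4, n = 5.
(h/2)·[y₀ + 2y₁ + 2y₂ + 2y₃ + 2y₄ + y₅] = 0.2·(34.83) = 6.96600.

6.96600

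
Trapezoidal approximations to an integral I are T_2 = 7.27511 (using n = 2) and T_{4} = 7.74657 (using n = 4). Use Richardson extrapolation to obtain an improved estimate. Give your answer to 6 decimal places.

R = (4·T_{4} − T_2) / 3 = (4·7.74657 − 7.27511)/3 = (23.71117)/3 = 7.903723.

7.903723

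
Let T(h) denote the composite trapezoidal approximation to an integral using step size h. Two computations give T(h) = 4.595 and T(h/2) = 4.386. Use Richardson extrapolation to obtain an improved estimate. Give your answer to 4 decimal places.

4.3163

R = (4·T(h/2) − T(h)) / 3 = (4·4.386 − 4.595)/3 = (12.949)/3 = 4.3163.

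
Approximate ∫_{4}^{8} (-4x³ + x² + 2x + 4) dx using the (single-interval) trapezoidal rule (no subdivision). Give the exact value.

-4384

T = (b−a)/2 · [f(4) + f(8)] = 2·[(-228) + (-1964)] = -4384.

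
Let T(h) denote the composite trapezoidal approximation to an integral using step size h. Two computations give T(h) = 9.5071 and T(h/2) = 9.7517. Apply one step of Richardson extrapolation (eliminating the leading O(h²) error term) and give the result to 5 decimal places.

9.83323

R = (4·T(h/2) − T(h)) / 3 = (4·9.7517 − 9.5071)/3 = (29.4997)/3 = 9.83323.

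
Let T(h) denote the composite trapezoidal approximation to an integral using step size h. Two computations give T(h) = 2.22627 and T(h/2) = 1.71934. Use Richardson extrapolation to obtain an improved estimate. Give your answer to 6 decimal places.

R = (4·T(h/2) − T(h)) / 3 = (4·1.71934 − 2.22627)/3 = (4.65109)/3 = 1.550363.

1.550363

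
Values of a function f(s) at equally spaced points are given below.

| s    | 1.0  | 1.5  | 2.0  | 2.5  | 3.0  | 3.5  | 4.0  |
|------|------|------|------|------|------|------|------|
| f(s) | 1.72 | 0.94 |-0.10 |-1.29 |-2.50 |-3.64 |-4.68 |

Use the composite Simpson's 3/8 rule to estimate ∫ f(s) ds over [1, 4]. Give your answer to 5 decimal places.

h = 0.5, n = 6.
(3h/8)·[y₀ + 3y₁ + 3y₂ + 2y₃ + 3y₄ + 3y₅ + y₆] = 0.1875·(-21.44) = -4.02000.

-4.02000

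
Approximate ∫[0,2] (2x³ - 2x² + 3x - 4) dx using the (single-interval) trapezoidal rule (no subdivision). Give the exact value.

6

T = (b−a)/2 · [f(0) + f(2)] = 1·[(-4) + 10] = 6.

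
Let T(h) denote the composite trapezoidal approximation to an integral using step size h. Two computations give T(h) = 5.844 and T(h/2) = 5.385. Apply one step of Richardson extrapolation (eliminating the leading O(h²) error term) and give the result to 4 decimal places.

5.2320

R = (4·T(h/2) − T(h)) / 3 = (4·5.385 − 5.844)/3 = (15.696)/3 = 5.2320.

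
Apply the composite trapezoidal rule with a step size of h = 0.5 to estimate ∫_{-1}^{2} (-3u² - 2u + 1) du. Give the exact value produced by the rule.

-9.375

h = (2 − (-1))/6 = 0.5.
Nodes u₀,…,u₆ = -1, -0.5, 0, 0.5, 1, 1.5, 2.
f(u) = -3u² - 2u + 1: f₀=0, f₁=1.25, f₂=1, f₃=-0.75, f₄=-4, f₅=-8.75, f₆=-15.
(h/2)·[f₀ + 2f₁ + 2f₂ + 2f₃ + 2f₄ + 2f₅ + f₆] = 0.25·(-37.5) = -9.375.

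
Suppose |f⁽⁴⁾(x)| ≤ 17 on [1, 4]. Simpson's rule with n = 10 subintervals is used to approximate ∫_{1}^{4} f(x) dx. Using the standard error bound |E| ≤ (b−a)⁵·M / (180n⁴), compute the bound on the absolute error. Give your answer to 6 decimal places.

0.002295

|E| ≤ (3)⁵·17 / (180·10⁴) = 4131/1800000 = 0.002295.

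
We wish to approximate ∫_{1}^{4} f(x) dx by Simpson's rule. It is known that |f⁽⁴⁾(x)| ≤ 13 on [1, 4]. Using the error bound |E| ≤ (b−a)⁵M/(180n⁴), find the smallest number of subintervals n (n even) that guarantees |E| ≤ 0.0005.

Need 3159/(180n⁴) ≤ 0.0005.
n⁴ ≥ 3159/(180·0.0005) = 35100 ⇒ n ≥ 13.6876, so the smallest even n is 14. (n must be even for Simpson's rule.)

14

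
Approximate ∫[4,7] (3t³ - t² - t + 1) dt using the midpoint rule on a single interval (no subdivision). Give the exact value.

1393.125

M = (b−a)·f(5.5) = 3·(464.375) = 1393.125.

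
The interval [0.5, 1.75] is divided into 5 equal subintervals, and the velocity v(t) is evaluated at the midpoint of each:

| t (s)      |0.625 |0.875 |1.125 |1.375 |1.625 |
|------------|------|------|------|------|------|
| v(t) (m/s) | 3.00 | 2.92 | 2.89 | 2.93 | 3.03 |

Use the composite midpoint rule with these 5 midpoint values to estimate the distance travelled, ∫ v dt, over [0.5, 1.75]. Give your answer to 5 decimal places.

3.69250

h = 0.25, n = 5.
h·[y(m₁) + y(m₂) + y(m₃) + y(m₄) + y(m₅)] = 0.25·(14.77) = 3.69250.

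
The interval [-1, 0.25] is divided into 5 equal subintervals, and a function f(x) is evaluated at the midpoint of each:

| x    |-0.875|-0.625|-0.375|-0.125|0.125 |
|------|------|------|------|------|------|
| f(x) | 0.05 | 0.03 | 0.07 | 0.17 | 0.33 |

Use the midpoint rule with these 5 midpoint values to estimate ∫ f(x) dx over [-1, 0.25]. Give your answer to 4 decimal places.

0.1625

h = 0.25, n = 5.
h·[y(m₁) + y(m₂) + y(m₃) + y(m₄) + y(m₅)] = 0.25·(0.65) = 0.1625.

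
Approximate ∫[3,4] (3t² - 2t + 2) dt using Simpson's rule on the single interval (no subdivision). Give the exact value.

S = (b−a)/6 · [f(3) + 4f(3.5) + f(4)] = 0.166667·[23 + 4·31.75 + 42] = 32.

32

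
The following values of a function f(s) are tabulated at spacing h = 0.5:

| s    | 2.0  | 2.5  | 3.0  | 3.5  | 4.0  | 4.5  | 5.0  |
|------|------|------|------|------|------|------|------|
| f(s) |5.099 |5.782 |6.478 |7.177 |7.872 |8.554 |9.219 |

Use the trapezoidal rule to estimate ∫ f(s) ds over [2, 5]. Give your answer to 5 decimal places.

21.51100

h = 0.5, n = 6.
(h/2)·[y₀ + 2y₁ + 2y₂ + 2y₃ + 2y₄ + 2y₅ + y₆] = 0.25·(86.044) = 21.51100.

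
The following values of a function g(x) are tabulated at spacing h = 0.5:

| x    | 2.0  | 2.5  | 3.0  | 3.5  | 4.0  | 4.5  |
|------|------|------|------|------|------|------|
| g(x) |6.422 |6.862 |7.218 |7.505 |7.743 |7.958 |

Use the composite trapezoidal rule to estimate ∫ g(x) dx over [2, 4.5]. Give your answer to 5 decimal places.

18.25900

h = 0.5, n = 5.
(h/2)·[y₀ + 2y₁ + 2y₂ + 2y₃ + 2y₄ + y₅] = 0.25·(73.036) = 18.25900.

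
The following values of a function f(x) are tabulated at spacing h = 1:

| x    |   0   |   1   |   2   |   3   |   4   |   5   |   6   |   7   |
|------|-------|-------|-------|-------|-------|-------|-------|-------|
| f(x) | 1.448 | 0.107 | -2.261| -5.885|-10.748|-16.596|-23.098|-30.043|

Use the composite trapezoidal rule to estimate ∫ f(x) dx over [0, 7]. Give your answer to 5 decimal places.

-72.77850

h = 1, n = 7.
(h/2)·[y₀ + 2y₁ + 2y₂ + 2y₃ + 2y₄ + 2y₅ + 2y₆ + y₇] = 0.5·(-145.557) = -72.77850.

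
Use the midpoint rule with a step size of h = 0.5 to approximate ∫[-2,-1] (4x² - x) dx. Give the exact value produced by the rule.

10.75

h = (-1 − (-2))/2 = 0.5.
Midpoints m₁,…,m₂ = -1.75, -1.25.
f(m₁)=14, f(m₂)=7.5.
h·[f(m₁) + f(m₂)] = 0.5·(21.5) = 10.75.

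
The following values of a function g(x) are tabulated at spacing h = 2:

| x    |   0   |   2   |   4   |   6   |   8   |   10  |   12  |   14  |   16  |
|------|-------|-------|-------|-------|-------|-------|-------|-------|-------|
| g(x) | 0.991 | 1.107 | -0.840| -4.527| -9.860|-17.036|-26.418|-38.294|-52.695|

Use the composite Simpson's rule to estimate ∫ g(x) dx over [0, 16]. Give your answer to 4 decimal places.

h = 2, n = 8.
(h/3)·[y₀ + 4y₁ + 2y₂ + 4y₃ + 2y₄ + 4y₅ + 2y₆ + 4y₇ + y₈] = 0.666667·(-360.940) = -240.6267.

-240.6267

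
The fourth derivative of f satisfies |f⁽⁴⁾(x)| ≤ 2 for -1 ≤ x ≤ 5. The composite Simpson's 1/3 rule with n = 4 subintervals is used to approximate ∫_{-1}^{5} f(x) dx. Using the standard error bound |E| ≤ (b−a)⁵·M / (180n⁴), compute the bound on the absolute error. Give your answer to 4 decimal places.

0.3375

|E| ≤ (6)⁵·2 / (180·4⁴) = 15552/46080 = 0.3375.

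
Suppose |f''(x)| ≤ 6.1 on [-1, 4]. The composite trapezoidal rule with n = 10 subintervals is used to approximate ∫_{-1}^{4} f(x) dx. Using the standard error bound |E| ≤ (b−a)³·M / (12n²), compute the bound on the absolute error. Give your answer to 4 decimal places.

|E| ≤ (5)³·6.1 / (12·10²) = 762.5/1200 = 0.6354.

0.6354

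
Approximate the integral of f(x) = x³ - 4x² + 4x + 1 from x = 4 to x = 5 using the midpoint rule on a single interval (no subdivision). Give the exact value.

M = (b−a)·f(4.5) = 1·(29.125) = 29.125.

29.125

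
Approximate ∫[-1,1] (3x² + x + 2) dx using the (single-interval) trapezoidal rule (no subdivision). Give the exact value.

T = (b−a)/2 · [f(-1) + f(1)] = 1·[4 + 6] = 10.

10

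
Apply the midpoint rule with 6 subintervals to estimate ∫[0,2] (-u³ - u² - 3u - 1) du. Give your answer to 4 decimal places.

h = (2 − 0)/6 = 0.333333.
Midpoints m₁,…,m₆ = 0.166667, 0.5, 0.833333, 1.166667, 1.5, 1.833333.
f(m₁)=-1.532407, f(m₂)=-2.875, f(m₃)=-4.773148, f(m₄)=-7.449074, f(m₅)=-11.125, f(m₆)=-16.023148.
h·[f(m₁) + f(m₂) + f(m₃) + f(m₄) + f(m₅) + f(m₆)] = 0.333333·(-43.777778) = -14.5926.

-14.5926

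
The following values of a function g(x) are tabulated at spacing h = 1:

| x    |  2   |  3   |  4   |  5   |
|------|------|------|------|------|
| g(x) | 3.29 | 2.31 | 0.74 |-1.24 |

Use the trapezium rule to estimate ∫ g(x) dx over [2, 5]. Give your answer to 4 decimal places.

4.0750

h = 1, n = 3.
(h/2)·[y₀ + 2y₁ + 2y₂ + y₃] = 0.5·(8.15) = 4.0750.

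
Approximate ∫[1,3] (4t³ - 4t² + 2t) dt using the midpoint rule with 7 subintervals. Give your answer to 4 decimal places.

h = (3 − 1)/7 = 0.285714.
Midpoints m₁,…,m₇ = 1.142857, 1.428571, 1.714286, 2, 2.285714, 2.571429, 2.857143.
f(m₁)=3.032070, f(m₂)=6.355685, f(m₃)=11.825073, f(m₄)=20, f(m₅)=31.440233, f(m₆)=46.705539, f(m₇)=66.355685.
h·[f(m₁) + f(m₂) + f(m₃) + f(m₄) + f(m₅) + f(m₆) + f(m₇)] = 0.285714·(185.714286) = 53.0612.

53.0612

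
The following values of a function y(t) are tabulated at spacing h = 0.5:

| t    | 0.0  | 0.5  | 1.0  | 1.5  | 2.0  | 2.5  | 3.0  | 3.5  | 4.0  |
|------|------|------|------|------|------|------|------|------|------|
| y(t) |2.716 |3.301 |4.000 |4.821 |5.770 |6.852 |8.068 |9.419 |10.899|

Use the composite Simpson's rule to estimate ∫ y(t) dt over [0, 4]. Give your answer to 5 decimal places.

24.47717

h = 0.5, n = 8.
(h/3)·[y₀ + 4y₁ + 2y₂ + 4y₃ + 2y₄ + 4y₅ + 2y₆ + 4y₇ + y₈] = 0.166667·(146.863) = 24.47717.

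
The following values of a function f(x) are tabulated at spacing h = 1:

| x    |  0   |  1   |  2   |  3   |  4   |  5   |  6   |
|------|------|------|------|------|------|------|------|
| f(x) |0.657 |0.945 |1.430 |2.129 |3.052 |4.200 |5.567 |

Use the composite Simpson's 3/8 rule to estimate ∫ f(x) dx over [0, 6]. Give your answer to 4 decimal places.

14.7611

h = 1, n = 6.
(3h/8)·[y₀ + 3y₁ + 3y₂ + 2y₃ + 3y₄ + 3y₅ + y₆] = 0.375·(39.363) = 14.7611.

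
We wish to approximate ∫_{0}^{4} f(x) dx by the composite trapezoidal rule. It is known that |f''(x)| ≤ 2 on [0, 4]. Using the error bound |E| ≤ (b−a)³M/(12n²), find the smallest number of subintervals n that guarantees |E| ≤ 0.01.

33

Need 128/(12n²) ≤ 0.01.
n² ≥ 128/(12·0.01) = 1066.67 ⇒ n ≥ 32.6599, so the smallest n is 33.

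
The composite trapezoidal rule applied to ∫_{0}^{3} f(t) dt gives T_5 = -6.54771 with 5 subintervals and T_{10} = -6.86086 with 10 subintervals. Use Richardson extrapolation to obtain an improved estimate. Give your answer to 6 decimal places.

R = (4·T_{10} − T_5) / 3 = (4·(-6.86086) − (-6.54771))/3 = (-20.89573)/3 = -6.965243.

-6.965243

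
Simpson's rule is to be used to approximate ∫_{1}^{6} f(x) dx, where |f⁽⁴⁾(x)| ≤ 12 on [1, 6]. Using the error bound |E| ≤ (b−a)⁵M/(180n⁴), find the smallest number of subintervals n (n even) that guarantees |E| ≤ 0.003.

18

Need 37500/(180n⁴) ≤ 0.003.
n⁴ ≥ 37500/(180·0.003) = 69444.4 ⇒ n ≥ 16.2334, so the smallest even n is 18. (n must be even for Simpson's rule.)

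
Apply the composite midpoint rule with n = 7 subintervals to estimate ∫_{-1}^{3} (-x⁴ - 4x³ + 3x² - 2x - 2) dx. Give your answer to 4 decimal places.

h = (3 − (-1))/7 = 0.571429.
Midpoints m₁,…,m₇ = -0.714286, -0.142857, 0.428571, 1, 1.571429, 2.142857, 2.714286.
f(m₁)=2.156601, f(m₂)=-1.641816, f(m₃)=-2.654727, f(m₄)=-6, f(m₅)=-19.354436, f(m₆)=-52.953769, f(m₇)=-119.592670.
h·[f(m₁) + f(m₂) + f(m₃) + f(m₄) + f(m₅) + f(m₆) + f(m₇)] = 0.571429·(-200.040816) = -114.3090.

-114.3090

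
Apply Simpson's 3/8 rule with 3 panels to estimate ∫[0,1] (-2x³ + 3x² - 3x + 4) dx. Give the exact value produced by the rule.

h = (1 − 0)/3 = 0.333333.
Nodes x₀,…,x₃ = 0, 0.333333, 0.666667, 1.
f(x) = -2x³ + 3x² - 3x + 4: f₀=4, f₁=3.259259, f₂=2.740741, f₃=2.
(3h/8)·[f₀ + 3f₁ + 3f₂ + f₃] = 0.125·(24) = 3.

3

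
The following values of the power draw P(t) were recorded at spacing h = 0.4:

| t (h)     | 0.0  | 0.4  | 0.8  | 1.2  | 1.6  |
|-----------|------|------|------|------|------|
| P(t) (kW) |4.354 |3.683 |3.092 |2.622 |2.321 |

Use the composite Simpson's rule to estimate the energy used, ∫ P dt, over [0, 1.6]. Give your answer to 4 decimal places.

5.0772

h = 0.4, n = 4.
(h/3)·[y₀ + 4y₁ + 2y₂ + 4y₃ + y₄] = 0.133333·(38.079) = 5.0772.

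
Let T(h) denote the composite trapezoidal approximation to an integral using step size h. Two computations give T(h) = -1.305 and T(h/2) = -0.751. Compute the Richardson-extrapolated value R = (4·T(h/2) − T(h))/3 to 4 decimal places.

-0.5663

R = (4·T(h/2) − T(h)) / 3 = (4·(-0.751) − (-1.305))/3 = (-1.699)/3 = -0.5663.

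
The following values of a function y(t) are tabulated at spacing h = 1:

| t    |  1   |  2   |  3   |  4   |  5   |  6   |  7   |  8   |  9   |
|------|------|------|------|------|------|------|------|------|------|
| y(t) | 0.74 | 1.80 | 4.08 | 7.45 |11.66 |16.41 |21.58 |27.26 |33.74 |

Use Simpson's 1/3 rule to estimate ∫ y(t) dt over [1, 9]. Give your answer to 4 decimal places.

h = 1, n = 8.
(h/3)·[y₀ + 4y₁ + 2y₂ + 4y₃ + 2y₄ + 4y₅ + 2y₆ + 4y₇ + y₈] = 0.333333·(320.80) = 106.9333.

106.9333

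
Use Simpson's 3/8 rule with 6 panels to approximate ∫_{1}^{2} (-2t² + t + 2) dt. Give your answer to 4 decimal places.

-1.1667

h = (2 − 1)/6 = 0.166667.
Nodes t₀,…,t₆ = 1, 1.166667, 1.333333, 1.5, 1.666667, 1.833333, 2.
f(t) = -2t² + t + 2: f₀=1, f₁=0.444444, f₂=-0.222222, f₃=-1, f₄=-1.888889, f₅=-2.888889, f₆=-4.
(3h/8)·[f₀ + 3f₁ + 3f₂ + 2f₃ + 3f₄ + 3f₅ + f₆] = 0.0625·(-18.666667) = -1.1667.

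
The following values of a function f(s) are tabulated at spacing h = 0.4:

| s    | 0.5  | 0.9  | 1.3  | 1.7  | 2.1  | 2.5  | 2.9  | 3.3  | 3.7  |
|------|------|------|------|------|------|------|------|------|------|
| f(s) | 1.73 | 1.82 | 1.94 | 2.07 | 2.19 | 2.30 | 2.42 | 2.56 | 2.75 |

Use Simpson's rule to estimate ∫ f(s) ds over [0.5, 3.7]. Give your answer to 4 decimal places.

7.0107

h = 0.4, n = 8.
(h/3)·[y₀ + 4y₁ + 2y₂ + 4y₃ + 2y₄ + 4y₅ + 2y₆ + 4y₇ + y₈] = 0.133333·(52.58) = 7.0107.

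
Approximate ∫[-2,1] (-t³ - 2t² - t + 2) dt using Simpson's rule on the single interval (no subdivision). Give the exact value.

S = (b−a)/6 · [f(-2) + 4f(-0.5) + f(1)] = 0.5·[4 + 4·2.125 + (-2)] = 5.25.

5.25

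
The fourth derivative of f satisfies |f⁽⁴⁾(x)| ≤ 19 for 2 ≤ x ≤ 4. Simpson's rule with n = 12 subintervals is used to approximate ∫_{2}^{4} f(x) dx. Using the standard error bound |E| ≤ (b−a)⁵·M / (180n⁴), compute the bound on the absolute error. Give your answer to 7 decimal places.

|E| ≤ (2)⁵·19 / (180·12⁴) = 608/3732480 = 0.0001629.

0.0001629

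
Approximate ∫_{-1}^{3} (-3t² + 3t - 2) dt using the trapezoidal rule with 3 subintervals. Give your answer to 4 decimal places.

-27.5556

h = (3 − (-1))/3 = 1.333333.
Nodes t₀,…,t₃ = -1, 0.333333, 1.666667, 3.
f(t) = -3t² + 3t - 2: f₀=-8, f₁=-1.333333, f₂=-5.333333, f₃=-20.
(h/2)·[f₀ + 2f₁ + 2f₂ + f₃] = 0.666667·(-41.333333) = -27.5556.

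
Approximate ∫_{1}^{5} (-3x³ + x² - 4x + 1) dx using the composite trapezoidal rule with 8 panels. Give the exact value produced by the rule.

h = (5 − 1)/8 = 0.5.
Nodes x₀,…,x₈ = 1, 1.5, 2, 2.5, 3, 3.5, 4, 4.5, 5.
f(x) = -3x³ + x² - 4x + 1: f₀=-5, f₁=-12.875, f₂=-27, f₃=-49.625, f₄=-83, f₅=-129.375, f₆=-191, f₇=-270.125, f₈=-369.
(h/2)·[f₀ + 2f₁ + 2f₂ + 2f₃ + 2f₄ + 2f₅ + 2f₆ + 2f₇ + f₈] = 0.25·(-1900) = -475.

-475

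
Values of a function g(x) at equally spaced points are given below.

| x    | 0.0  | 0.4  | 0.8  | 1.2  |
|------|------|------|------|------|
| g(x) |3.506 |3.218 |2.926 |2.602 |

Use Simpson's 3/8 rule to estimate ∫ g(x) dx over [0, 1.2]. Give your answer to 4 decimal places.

3.6810

h = 0.4, n = 3.
(3h/8)·[y₀ + 3y₁ + 3y₂ + y₃] = 0.15·(24.540) = 3.6810.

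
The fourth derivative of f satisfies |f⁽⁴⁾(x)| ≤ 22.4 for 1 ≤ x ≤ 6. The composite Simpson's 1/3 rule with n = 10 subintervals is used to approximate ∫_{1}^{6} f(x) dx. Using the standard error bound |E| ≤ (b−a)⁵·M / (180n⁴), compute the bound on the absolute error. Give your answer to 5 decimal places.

0.03889

|E| ≤ (5)⁵·22.4 / (180·10⁴) = 70000/1800000 = 0.03889.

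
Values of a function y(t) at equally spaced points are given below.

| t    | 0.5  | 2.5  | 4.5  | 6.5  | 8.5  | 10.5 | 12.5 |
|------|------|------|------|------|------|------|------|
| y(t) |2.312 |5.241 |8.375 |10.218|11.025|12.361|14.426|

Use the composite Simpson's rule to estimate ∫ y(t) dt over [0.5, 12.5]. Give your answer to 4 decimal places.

111.2120

h = 2, n = 6.
(h/3)·[y₀ + 4y₁ + 2y₂ + 4y₃ + 2y₄ + 4y₅ + y₆] = 0.666667·(166.818) = 111.2120.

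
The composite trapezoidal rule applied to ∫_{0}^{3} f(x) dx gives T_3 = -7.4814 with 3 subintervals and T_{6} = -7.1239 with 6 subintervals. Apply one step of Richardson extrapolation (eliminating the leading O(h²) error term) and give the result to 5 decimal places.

-7.00473

R = (4·T_{6} − T_3) / 3 = (4·(-7.1239) − (-7.4814))/3 = (-21.0142)/3 = -7.00473.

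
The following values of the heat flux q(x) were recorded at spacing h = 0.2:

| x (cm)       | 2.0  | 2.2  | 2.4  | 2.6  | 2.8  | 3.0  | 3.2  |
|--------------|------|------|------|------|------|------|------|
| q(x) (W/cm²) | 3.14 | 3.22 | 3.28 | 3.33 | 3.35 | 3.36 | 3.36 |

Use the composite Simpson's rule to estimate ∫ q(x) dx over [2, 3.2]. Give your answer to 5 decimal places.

h = 0.2, n = 6.
(h/3)·[y₀ + 4y₁ + 2y₂ + 4y₃ + 2y₄ + 4y₅ + y₆] = 0.066667·(59.40) = 3.96000.

3.96000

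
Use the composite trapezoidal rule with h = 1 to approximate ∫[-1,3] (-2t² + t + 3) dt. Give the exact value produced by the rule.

-4

h = (3 − (-1))/4 = 1.
Nodes t₀,…,t₄ = -1, 0, 1, 2, 3.
f(t) = -2t² + t + 3: f₀=0, f₁=3, f₂=2, f₃=-3, f₄=-12.
(h/2)·[f₀ + 2f₁ + 2f₂ + 2f₃ + f₄] = 0.5·(-8) = -4.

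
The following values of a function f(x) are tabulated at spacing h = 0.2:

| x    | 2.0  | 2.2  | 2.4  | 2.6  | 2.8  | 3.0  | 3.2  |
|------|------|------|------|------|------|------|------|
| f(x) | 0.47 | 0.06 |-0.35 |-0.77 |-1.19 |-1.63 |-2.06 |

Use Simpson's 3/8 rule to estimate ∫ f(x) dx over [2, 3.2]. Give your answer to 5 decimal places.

-0.93450

h = 0.2, n = 6.
(3h/8)·[y₀ + 3y₁ + 3y₂ + 2y₃ + 3y₄ + 3y₅ + y₆] = 0.075·(-12.46) = -0.93450.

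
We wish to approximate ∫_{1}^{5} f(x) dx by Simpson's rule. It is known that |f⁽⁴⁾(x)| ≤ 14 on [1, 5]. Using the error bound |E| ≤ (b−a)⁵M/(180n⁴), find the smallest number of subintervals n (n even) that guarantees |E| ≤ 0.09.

Need 14336/(180n⁴) ≤ 0.09.
n⁴ ≥ 14336/(180·0.09) = 884.938 ⇒ n ≥ 5.4542, so the smallest even n is 6. (n must be even for Simpson's rule.)

6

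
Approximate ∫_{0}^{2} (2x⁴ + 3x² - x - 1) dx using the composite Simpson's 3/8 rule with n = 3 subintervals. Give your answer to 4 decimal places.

17.0370

h = (2 − 0)/3 = 0.666667.
Nodes x₀,…,x₃ = 0, 0.666667, 1.333333, 2.
f(x) = 2x⁴ + 3x² - x - 1: f₀=-1, f₁=0.061728, f₂=9.320988, f₃=41.
(3h/8)·[f₀ + 3f₁ + 3f₂ + f₃] = 0.25·(68.148148) = 17.0370.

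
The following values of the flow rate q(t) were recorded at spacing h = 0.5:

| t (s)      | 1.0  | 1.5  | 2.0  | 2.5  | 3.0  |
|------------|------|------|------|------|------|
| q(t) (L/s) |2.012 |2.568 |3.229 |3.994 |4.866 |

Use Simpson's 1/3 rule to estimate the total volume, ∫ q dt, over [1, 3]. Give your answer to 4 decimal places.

6.5973

h = 0.5, n = 4.
(h/3)·[y₀ + 4y₁ + 2y₂ + 4y₃ + y₄] = 0.166667·(39.584) = 6.5973.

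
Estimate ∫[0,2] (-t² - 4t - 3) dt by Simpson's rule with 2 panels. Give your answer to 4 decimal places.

h = (2 − 0)/2 = 1.
Nodes t₀,…,t₂ = 0, 1, 2.
f(t) = -t² - 4t - 3: f₀=-3, f₁=-8, f₂=-15.
(h/3)·[f₀ + 4f₁ + f₂] = 0.333333·(-50) = -16.6667.

-16.6667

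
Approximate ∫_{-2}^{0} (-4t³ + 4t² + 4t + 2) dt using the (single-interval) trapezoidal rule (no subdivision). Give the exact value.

44

T = (b−a)/2 · [f(-2) + f(0)] = 1·[42 + 2] = 44.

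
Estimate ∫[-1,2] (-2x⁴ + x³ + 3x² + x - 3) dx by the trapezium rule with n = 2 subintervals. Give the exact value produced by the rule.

-15.375

h = (2 − (-1))/2 = 1.5.
Nodes x₀,…,x₂ = -1, 0.5, 2.
f(x) = -2x⁴ + x³ + 3x² + x - 3: f₀=-4, f₁=-1.75, f₂=-13.
(h/2)·[f₀ + 2f₁ + f₂] = 0.75·(-20.5) = -15.375.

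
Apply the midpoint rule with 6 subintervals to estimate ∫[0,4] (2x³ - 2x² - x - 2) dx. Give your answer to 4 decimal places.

67.8519

h = (4 − 0)/6 = 0.666667.
Midpoints m₁,…,m₆ = 0.333333, 1, 1.666667, 2.333333, 3, 3.666667.
f(m₁)=-2.481481, f(m₂)=-3, f(m₃)=0.037037, f(m₄)=10.185185, f(m₅)=31, f(m₆)=66.037037.
h·[f(m₁) + f(m₂) + f(m₃) + f(m₄) + f(m₅) + f(m₆)] = 0.666667·(101.777778) = 67.8519.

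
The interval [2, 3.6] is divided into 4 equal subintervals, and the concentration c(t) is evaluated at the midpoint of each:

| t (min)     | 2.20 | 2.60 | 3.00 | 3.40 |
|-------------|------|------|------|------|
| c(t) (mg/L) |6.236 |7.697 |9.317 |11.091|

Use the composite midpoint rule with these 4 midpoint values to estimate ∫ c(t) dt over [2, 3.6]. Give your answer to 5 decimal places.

h = 0.4, n = 4.
h·[y(m₁) + y(m₂) + y(m₃) + y(m₄)] = 0.4·(34.341) = 13.73640.

13.73640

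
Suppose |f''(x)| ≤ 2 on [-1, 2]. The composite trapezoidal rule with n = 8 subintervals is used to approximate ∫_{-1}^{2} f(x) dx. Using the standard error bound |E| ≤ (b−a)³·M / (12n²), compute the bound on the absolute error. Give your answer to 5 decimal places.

|E| ≤ (3)³·2 / (12·8²) = 54/768 = 0.07031.

0.07031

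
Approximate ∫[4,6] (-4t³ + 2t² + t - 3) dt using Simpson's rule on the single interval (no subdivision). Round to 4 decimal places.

-934.6667

S = (b−a)/6 · [f(4) + 4f(5) + f(6)] = 0.333333·[(-223) + 4·(-448) + (-789)] = -934.6667.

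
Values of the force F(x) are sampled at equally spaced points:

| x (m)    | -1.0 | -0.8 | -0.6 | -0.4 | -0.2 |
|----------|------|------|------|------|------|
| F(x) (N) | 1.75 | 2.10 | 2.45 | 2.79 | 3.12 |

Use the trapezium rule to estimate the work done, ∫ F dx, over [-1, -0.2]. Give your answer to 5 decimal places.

1.95500

h = 0.2, n = 4.
(h/2)·[y₀ + 2y₁ + 2y₂ + 2y₃ + y₄] = 0.1·(19.55) = 1.95500.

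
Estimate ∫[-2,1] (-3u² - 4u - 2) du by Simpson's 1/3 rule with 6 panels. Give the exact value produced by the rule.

-9

h = (1 − (-2))/6 = 0.5.
Nodes u₀,…,u₆ = -2, -1.5, -1, -0.5, 0, 0.5, 1.
f(u) = -3u² - 4u - 2: f₀=-6, f₁=-2.75, f₂=-1, f₃=-0.75, f₄=-2, f₅=-4.75, f₆=-9.
(h/3)·[f₀ + 4f₁ + 2f₂ + 4f₃ + 2f₄ + 4f₅ + f₆] = 0.166667·(-54) = -9.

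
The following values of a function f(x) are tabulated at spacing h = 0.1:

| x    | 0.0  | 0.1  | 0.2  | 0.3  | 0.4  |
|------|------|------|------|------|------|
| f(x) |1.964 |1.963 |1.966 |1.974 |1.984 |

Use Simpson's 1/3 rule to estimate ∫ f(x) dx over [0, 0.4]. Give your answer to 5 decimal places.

h = 0.1, n = 4.
(h/3)·[y₀ + 4y₁ + 2y₂ + 4y₃ + y₄] = 0.033333·(23.628) = 0.78760.

0.78760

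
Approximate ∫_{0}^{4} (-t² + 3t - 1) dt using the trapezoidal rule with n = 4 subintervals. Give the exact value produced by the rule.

-2

h = (4 − 0)/4 = 1.
Nodes t₀,…,t₄ = 0, 1, 2, 3, 4.
f(t) = -t² + 3t - 1: f₀=-1, f₁=1, f₂=1, f₃=-1, f₄=-5.
(h/2)·[f₀ + 2f₁ + 2f₂ + 2f₃ + f₄] = 0.5·(-4) = -2.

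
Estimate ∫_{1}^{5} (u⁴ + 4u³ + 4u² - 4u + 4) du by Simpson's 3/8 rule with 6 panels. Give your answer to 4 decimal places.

h = (5 − 1)/6 = 0.666667.
Nodes u₀,…,u₆ = 1, 1.666667, 2.333333, 3, 3.666667, 4.333333, 5.
f(u) = u⁴ + 4u³ + 4u² - 4u + 4: f₀=9, f₁=34.679012, f₂=96.901235, f₃=217, f₄=421.049383, f₅=739.864198, f₆=1209.
(3h/8)·[f₀ + 3f₁ + 3f₂ + 2f₃ + 3f₄ + 3f₅ + f₆] = 0.25·(5529.481481) = 1382.3704.

1382.3704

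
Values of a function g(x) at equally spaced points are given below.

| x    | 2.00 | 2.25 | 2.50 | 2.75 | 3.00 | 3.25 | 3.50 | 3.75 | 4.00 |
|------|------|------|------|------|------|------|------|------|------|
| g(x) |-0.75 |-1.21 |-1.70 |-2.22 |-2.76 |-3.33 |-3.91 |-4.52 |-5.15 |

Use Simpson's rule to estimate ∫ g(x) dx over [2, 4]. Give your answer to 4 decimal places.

-5.6467

h = 0.25, n = 8.
(h/3)·[y₀ + 4y₁ + 2y₂ + 4y₃ + 2y₄ + 4y₅ + 2y₆ + 4y₇ + y₈] = 0.083333·(-67.76) = -5.6467.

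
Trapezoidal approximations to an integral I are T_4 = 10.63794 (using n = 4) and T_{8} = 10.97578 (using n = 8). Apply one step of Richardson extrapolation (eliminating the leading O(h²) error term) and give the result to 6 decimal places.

R = (4·T_{8} − T_4) / 3 = (4·10.97578 − 10.63794)/3 = (33.26518)/3 = 11.088393.

11.088393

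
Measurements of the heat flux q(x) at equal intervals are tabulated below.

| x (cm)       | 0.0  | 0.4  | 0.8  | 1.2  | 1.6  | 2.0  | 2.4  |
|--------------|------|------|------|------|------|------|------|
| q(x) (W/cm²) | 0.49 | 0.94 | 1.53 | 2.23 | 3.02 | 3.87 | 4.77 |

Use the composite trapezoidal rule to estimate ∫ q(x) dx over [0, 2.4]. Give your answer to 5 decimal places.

5.68800

h = 0.4, n = 6.
(h/2)·[y₀ + 2y₁ + 2y₂ + 2y₃ + 2y₄ + 2y₅ + y₆] = 0.2·(28.44) = 5.68800.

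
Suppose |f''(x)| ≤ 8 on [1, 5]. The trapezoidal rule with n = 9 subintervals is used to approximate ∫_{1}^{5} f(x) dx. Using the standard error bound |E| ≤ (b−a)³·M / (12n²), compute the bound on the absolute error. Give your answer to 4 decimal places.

0.5267

|E| ≤ (4)³·8 / (12·9²) = 512/972 = 0.5267.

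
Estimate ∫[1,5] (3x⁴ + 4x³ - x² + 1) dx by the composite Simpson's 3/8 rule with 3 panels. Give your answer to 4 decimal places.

2472.4444

h = (5 − 1)/3 = 1.333333.
Nodes x₀,…,x₃ = 1, 2.333333, 3.666667, 5.
f(x) = 3x⁴ + 4x³ - x² + 1: f₀=7, f₁=135.296296, f₂=727, f₃=2351.
(3h/8)·[f₀ + 3f₁ + 3f₂ + f₃] = 0.5·(4944.888889) = 2472.4444.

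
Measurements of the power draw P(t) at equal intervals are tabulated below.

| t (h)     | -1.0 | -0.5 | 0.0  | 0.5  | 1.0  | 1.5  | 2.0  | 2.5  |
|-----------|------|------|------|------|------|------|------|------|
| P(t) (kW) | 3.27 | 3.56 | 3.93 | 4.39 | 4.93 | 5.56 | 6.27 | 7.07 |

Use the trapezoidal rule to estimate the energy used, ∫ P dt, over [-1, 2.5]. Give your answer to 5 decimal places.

h = 0.5, n = 7.
(h/2)·[y₀ + 2y₁ + 2y₂ + 2y₃ + 2y₄ + 2y₅ + 2y₆ + y₇] = 0.25·(67.62) = 16.90500.

16.90500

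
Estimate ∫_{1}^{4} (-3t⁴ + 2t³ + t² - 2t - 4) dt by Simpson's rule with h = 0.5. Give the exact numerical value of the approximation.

-492.375

h = (4 − 1)/6 = 0.5.
Nodes t₀,…,t₆ = 1, 1.5, 2, 2.5, 3, 3.5, 4.
f(t) = -3t⁴ + 2t³ + t² - 2t - 4: f₀=-6, f₁=-13.1875, f₂=-36, f₃=-88.6875, f₄=-190, f₅=-363.1875, f₆=-636.
(h/3)·[f₀ + 4f₁ + 2f₂ + 4f₃ + 2f₄ + 4f₅ + f₆] = 0.166667·(-2954.25) = -492.375.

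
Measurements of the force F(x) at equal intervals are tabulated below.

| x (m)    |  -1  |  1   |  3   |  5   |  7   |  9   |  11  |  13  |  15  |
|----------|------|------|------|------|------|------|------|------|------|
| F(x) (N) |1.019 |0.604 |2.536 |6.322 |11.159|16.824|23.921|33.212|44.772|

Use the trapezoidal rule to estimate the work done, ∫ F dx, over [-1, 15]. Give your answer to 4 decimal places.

234.9470

h = 2, n = 8.
(h/2)·[y₀ + 2y₁ + 2y₂ + 2y₃ + 2y₄ + 2y₅ + 2y₆ + 2y₇ + y₈] = 1·(234.947) = 234.9470.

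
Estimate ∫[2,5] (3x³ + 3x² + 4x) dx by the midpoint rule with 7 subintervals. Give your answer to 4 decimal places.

614.1658

h = (5 − 2)/7 = 0.428571.
Midpoints m₁,…,m₇ = 2.214286, 2.642857, 3.071429, 3.5, 3.928571, 4.357143, 4.785714.
f(m₁)=56.136662, f(m₂)=86.904155, f(m₃)=127.511297, f(m₄)=179.375, f(m₅)=243.912172, f(m₆)=322.539723, f(m₇)=416.674563.
h·[f(m₁) + f(m₂) + f(m₃) + f(m₄) + f(m₅) + f(m₆) + f(m₇)] = 0.428571·(1433.053571) = 614.1658.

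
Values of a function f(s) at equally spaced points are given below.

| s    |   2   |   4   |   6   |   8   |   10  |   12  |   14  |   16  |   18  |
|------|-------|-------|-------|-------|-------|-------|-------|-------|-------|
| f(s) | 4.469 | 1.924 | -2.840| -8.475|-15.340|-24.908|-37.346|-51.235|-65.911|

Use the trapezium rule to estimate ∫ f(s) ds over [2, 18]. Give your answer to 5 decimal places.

-337.88200

h = 2, n = 8.
(h/2)·[y₀ + 2y₁ + 2y₂ + 2y₃ + 2y₄ + 2y₅ + 2y₆ + 2y₇ + y₈] = 1·(-337.882) = -337.88200.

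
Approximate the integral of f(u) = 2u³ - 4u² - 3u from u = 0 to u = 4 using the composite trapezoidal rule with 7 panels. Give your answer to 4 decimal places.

20.4082

h = (4 − 0)/7 = 0.571429.
Nodes u₀,…,u₇ = 0, 0.571429, 1.142857, 1.714286, 2.285714, 2.857143, 3.428571, 4.
f(u) = 2u³ - 4u² - 3u: f₀=0, f₁=-2.647230, f₂=-5.667638, f₃=-6.822157, f₄=-3.871720, f₅=5.422741, f₆=23.300292, f₇=52.
(h/2)·[f₀ + 2f₁ + 2f₂ + 2f₃ + 2f₄ + 2f₅ + 2f₆ + f₇] = 0.285714·(71.428571) = 20.4082.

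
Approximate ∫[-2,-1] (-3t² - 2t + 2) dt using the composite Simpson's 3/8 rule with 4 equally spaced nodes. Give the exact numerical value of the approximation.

-2

h = (-1 − (-2))/3 = 0.333333.
Nodes t₀,…,t₃ = -2, -1.666667, -1.333333, -1.
f(t) = -3t² - 2t + 2: f₀=-6, f₁=-3, f₂=-0.666667, f₃=1.
(3h/8)·[f₀ + 3f₁ + 3f₂ + f₃] = 0.125·(-16) = -2.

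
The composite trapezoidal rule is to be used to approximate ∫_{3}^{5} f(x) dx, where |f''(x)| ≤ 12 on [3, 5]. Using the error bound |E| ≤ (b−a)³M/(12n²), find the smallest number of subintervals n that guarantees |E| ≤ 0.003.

Need 96/(12n²) ≤ 0.003.
n² ≥ 96/(12·0.003) = 2666.67 ⇒ n ≥ 51.6398, so the smallest n is 52.

52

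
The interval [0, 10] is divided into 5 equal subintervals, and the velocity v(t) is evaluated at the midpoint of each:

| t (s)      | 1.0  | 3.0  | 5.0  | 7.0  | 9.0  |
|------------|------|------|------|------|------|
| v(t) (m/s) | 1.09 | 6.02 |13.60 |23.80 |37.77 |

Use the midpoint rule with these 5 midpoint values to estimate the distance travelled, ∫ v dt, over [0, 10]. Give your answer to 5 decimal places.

164.56000

h = 2, n = 5.
h·[y(m₁) + y(m₂) + y(m₃) + y(m₄) + y(m₅)] = 2·(82.28) = 164.56000.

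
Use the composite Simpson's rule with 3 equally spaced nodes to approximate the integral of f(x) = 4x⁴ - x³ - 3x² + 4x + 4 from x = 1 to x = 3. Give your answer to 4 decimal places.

172.6667

h = (3 − 1)/2 = 1.
Nodes x₀,…,x₂ = 1, 2, 3.
f(x) = 4x⁴ - x³ - 3x² + 4x + 4: f₀=8, f₁=56, f₂=286.
(h/3)·[f₀ + 4f₁ + f₂] = 0.333333·(518) = 172.6667.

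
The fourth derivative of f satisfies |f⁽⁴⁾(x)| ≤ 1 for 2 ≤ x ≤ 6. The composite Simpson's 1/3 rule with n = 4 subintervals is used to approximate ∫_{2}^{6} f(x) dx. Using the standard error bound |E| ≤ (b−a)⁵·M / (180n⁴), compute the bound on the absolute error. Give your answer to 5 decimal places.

|E| ≤ (4)⁵·1 / (180·4⁴) = 1024/46080 = 0.02222.

0.02222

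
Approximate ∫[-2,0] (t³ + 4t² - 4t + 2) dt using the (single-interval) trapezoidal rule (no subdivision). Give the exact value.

20

T = (b−a)/2 · [f(-2) + f(0)] = 1·[18 + 2] = 20.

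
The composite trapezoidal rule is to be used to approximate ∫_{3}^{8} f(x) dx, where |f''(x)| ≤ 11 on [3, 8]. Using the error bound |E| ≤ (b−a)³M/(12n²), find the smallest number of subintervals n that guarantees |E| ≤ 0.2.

24

Need 1375/(12n²) ≤ 0.2.
n² ≥ 1375/(12·0.2) = 572.917 ⇒ n ≥ 23.9357, so the smallest n is 24.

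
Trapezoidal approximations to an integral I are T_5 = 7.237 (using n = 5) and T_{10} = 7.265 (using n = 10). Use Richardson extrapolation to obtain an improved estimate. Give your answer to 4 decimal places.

R = (4·T_{10} − T_5) / 3 = (4·7.265 − 7.237)/3 = (21.823)/3 = 7.2743.

7.2743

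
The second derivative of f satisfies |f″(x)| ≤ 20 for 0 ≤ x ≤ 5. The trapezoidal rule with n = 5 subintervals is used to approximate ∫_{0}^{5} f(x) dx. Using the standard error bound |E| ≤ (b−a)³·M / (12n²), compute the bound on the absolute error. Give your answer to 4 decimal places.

|E| ≤ (5)³·20 / (12·5²) = 2500/300 = 8.3333.

8.3333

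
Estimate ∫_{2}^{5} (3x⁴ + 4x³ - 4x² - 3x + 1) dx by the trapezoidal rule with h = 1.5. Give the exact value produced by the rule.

2584.78125

h = (5 − 2)/2 = 1.5.
Nodes x₀,…,x₂ = 2, 3.5, 5.
f(x) = 3x⁴ + 4x³ - 4x² - 3x + 1: f₀=59, f₁=563.1875, f₂=2261.
(h/2)·[f₀ + 2f₁ + f₂] = 0.75·(3446.375) = 2584.78125.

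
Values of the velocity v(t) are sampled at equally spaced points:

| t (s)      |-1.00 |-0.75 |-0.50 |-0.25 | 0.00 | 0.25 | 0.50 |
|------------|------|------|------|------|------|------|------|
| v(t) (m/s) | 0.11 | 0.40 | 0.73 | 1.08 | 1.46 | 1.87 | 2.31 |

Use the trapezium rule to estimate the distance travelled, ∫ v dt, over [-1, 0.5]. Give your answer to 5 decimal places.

h = 0.25, n = 6.
(h/2)·[y₀ + 2y₁ + 2y₂ + 2y₃ + 2y₄ + 2y₅ + y₆] = 0.125·(13.50) = 1.68750.

1.68750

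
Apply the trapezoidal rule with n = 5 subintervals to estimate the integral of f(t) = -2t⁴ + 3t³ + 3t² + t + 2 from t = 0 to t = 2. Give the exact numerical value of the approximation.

12.99008

h = (2 − 0)/5 = 0.4.
Nodes t₀,…,t₅ = 0, 0.4, 0.8, 1.2, 1.6, 2.
f(t) = -2t⁴ + 3t³ + 3t² + t + 2: f₀=2, f₁=3.0208, f₂=5.4368, f₃=8.5568, f₄=10.4608, f₅=8.
(h/2)·[f₀ + 2f₁ + 2f₂ + 2f₃ + 2f₄ + f₅] = 0.2·(64.9504) = 12.99008.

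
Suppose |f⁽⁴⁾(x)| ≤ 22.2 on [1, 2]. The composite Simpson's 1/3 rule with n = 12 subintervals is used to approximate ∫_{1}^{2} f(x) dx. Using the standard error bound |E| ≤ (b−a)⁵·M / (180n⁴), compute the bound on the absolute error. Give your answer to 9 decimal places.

0.000005948

|E| ≤ (1)⁵·22.2 / (180·12⁴) = 22.2/3732480 = 0.000005948.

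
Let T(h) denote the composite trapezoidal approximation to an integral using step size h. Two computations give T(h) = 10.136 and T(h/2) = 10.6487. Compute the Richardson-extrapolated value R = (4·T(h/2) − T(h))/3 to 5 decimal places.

10.81960

R = (4·T(h/2) − T(h)) / 3 = (4·10.6487 − 10.136)/3 = (32.4588)/3 = 10.81960.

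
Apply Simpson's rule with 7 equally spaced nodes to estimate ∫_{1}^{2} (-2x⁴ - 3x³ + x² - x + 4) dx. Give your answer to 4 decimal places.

h = (2 − 1)/6 = 0.166667.
Nodes x₀,…,x₆ = 1, 1.166667, 1.333333, 1.5, 1.666667, 1.833333, 2.
f(x) = -2x⁴ - 3x³ + x² - x + 4: f₀=-1, f₁=-4.274691, f₂=-8.987654, f₃=-15.5, f₄=-24.209877, f₅=-35.552469, f₆=-50.
(h/3)·[f₀ + 4f₁ + 2f₂ + 4f₃ + 2f₄ + 4f₅ + f₆] = 0.055556·(-338.703704) = -18.8169.

-18.8169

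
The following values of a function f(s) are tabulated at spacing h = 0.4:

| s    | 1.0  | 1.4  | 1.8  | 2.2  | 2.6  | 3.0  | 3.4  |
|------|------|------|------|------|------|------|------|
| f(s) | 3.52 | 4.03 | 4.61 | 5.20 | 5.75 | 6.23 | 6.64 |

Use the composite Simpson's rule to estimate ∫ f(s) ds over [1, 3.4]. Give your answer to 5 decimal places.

h = 0.4, n = 6.
(h/3)·[y₀ + 4y₁ + 2y₂ + 4y₃ + 2y₄ + 4y₅ + y₆] = 0.133333·(92.72) = 12.36267.

12.36267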